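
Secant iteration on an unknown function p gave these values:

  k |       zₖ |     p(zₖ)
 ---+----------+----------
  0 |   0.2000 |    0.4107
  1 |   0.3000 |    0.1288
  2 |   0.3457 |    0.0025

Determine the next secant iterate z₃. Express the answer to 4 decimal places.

0.3466

z₃ = 0.3457 − 0.0025·(0.3457 − 0.3000) / (0.0025 − 0.1288)
   = 0.3457 − (0.000114)/(-0.126300) = 0.346605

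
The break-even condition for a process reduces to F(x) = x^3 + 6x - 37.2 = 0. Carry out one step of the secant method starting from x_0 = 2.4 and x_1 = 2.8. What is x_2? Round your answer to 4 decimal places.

F(2.4) = -8.976000, F(2.8) = 1.552000
x_2 = 2.800000 − 1.552000·(2.800000 − 2.400000) / (1.552000 − (-8.976000)) = 2.800000 − (0.620800)/(10.528000) = 2.741033

2.7410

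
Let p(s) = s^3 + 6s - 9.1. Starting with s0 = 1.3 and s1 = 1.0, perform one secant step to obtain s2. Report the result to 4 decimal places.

1.2102

p(1.3) = 0.897000, p(1.0) = -2.100000
s2 = 1.000000 − (-2.100000)·(1.000000 − 1.300000) / (-2.100000 − 0.897000) = 1.000000 − (0.630000)/(-2.997000) = 1.210210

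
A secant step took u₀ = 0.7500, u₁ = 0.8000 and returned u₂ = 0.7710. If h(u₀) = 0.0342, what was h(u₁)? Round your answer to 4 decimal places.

-0.0472

The secant line through (0.7500, 0.0342) and (0.8000, h(u₁)) crosses zero at u₂ = 0.7710.
So (0.7500, 0.0342), (0.8000, h(u₁)), (0.7710, 0) are collinear:
h(u₁) = 0.0342 · (0.8000 − 0.7710) / (0.7500 − 0.7710) = 0.0342 · (0.029000)/(-0.021000) = -0.047229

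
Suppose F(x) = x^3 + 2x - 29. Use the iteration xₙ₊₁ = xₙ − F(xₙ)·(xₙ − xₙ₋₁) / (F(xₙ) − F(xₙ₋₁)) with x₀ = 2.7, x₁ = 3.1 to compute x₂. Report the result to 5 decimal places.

2.84364

F(2.7) = -3.9170000, F(3.1) = 6.9910000
x₂ = 3.1000000 − 6.9910000·(3.1000000 − 2.7000000) / (6.9910000 − (-3.9170000)) = 3.1000000 − (2.7964000)/(10.9080000) = 2.8436377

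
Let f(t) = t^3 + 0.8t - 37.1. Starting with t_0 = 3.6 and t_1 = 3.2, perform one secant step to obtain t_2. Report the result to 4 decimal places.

3.2499

f(3.6) = 12.436000, f(3.2) = -1.772000
t_2 = 3.200000 − (-1.772000)·(3.200000 − 3.600000) / (-1.772000 − 12.436000) = 3.200000 − (0.708800)/(-14.208000) = 3.249887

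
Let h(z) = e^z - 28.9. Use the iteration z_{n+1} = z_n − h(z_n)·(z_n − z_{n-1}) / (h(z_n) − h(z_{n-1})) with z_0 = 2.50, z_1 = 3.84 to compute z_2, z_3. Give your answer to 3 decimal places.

h(2.50) = -16.71751, h(3.84) = 17.62547
z_2 = 3.84000 − 17.62547·(3.84000 − 2.50000) / (17.62547 − (-16.71751)) = 3.84000 − (23.61814)/(34.34298) = 3.15229
h(3.15229) = -5.51052
z_3 = 3.15229 − (-5.51052)·(3.15229 − 3.84000) / (-5.51052 − 17.62547) = 3.15229 − (3.78966)/(-23.13599) = 3.31609

3.152, 3.316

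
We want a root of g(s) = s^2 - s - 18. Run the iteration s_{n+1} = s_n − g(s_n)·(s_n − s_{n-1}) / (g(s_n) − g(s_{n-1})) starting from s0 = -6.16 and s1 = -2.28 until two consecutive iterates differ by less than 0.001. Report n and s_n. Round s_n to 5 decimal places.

n = 6, s_n = -3.77200

g(-6.16) = 26.1056000, g(-2.28) = -10.5216000
s2 = -2.2800000 − (-10.5216000)·(3.8800000)/(-36.6272000) = -3.3945763;  |Δ| = 1.1145763
g(-3.3945763) = -3.0822757
s3 = -3.3945763 − (-3.0822757)·(-1.1145763)/(7.4393243) = -3.8563697;  |Δ| = 0.4617935
g(-3.8563697) = 0.7279572
s4 = -3.8563697 − 0.7279572·(-0.4617935)/(3.8102329) = -3.7681426;  |Δ| = 0.0882271
g(-3.7681426) = -0.0329587
s5 = -3.7681426 − (-0.0329587)·(0.0882271)/(-0.7609159) = -3.7719641;  |Δ| = 0.0038215
g(-3.7719641) = -0.0003226
s6 = -3.7719641 − (-0.0003226)·(-0.0038215)/(0.0326361) = -3.7720019;  |Δ| = 0.0000378
|s6 − s5| = 0.0000378 < 0.001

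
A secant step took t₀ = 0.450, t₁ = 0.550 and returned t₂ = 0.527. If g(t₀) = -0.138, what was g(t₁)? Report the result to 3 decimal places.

0.041

The secant line through (0.450, -0.138) and (0.550, g(t₁)) crosses zero at t₂ = 0.527.
So (0.450, -0.138), (0.550, g(t₁)), (0.527, 0) are collinear:
g(t₁) = -0.138 · (0.550 − 0.527) / (0.450 − 0.527) = -0.138 · (0.02300)/(-0.07700) = 0.04122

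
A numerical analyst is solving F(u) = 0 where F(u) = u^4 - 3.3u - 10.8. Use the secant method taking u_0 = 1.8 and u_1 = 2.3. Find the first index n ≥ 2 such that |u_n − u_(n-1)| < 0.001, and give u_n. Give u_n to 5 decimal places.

F(1.8) = -6.2424000, F(2.3) = 9.5941000
u_2 = 2.3000000 − 9.5941000·(0.5000000)/(15.8365000) = 1.9970890;  |Δ| = 0.3029110
F(1.9970890) = -1.4833424
u_3 = 1.9970890 − (-1.4833424)·(-0.3029110)/(-11.0774424) = 2.0376508;  |Δ| = 0.0405618
F(2.0376508) = -0.2849717
u_4 = 2.0376508 − (-0.2849717)·(0.0405618)/(1.1983707) = 2.0472963;  |Δ| = 0.0096456
F(2.0472963) = 0.0119430
u_5 = 2.0472963 − 0.0119430·(0.0096456)/(0.2969147) = 2.0469084;  |Δ| = 0.0003880
|u_5 − u_4| = 0.0003880 < 0.001

n = 5, u_n = 2.04691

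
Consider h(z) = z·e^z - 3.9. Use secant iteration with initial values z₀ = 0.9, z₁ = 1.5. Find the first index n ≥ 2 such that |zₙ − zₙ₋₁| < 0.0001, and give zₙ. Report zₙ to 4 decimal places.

h(0.9) = -1.686357, h(1.5) = 2.822534
z₂ = 1.500000 − 2.822534·(0.600000)/(4.508891) = 1.124404;  |Δ| = 0.375596
h(1.124404) = -0.438654
z₃ = 1.124404 − (-0.438654)·(-0.375596)/(-3.261187) = 1.174925;  |Δ| = 0.050520
h(1.174925) = -0.095713
z₄ = 1.174925 − (-0.095713)·(0.050520)/(0.342941) = 1.189025;  |Δ| = 0.014100
h(1.189025) = 0.004610
z₅ = 1.189025 − 0.004610·(0.014100)/(0.100322) = 1.188377;  |Δ| = 0.000648
h(1.188377) = -0.000045
z₆ = 1.188377 − (-0.000045)·(-0.000648)/(-0.004655) = 1.188383;  |Δ| = 0.000006
|z₆ − z₅| = 0.000006 < 0.0001

n = 6, zₙ = 1.1884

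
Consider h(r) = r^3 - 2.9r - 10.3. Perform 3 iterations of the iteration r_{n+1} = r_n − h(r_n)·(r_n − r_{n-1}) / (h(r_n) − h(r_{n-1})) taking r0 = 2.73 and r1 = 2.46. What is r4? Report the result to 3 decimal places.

h(2.73) = 2.12942, h(2.46) = -2.54706
r2 = 2.46000 − (-2.54706)·(2.46000 − 2.73000) / (-2.54706 − 2.12942) = 2.46000 − (0.68771)/(-4.67648) = 2.60706
h(2.60706) = -0.14097
r3 = 2.60706 − (-0.14097)·(2.60706 − 2.46000) / (-0.14097 − (-2.54706)) = 2.60706 − (-0.02073)/(2.40610) = 2.61567
h(2.61567) = 0.01030
r4 = 2.61567 − 0.01030·(2.61567 − 2.60706) / (0.01030 − (-0.14097)) = 2.61567 − (0.00009)/(0.15127) = 2.61509

2.615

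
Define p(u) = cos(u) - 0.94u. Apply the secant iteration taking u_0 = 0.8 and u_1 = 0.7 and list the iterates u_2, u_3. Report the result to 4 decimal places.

0.7659, 0.7664

p(0.8) = -0.055293, p(0.7) = 0.106842
u_2 = 0.700000 − 0.106842·(0.700000 − 0.800000) / (0.106842 − (-0.055293)) = 0.700000 − (-0.010684)/(0.162135) = 0.765897
p(0.765897) = 0.000818
u_3 = 0.765897 − 0.000818·(0.765897 − 0.700000) / (0.000818 − 0.106842) = 0.765897 − (0.000054)/(-0.106024) = 0.766405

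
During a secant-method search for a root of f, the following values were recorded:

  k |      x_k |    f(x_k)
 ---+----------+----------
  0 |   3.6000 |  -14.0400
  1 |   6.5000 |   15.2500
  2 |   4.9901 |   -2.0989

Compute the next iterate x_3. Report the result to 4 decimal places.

x_3 = 4.9901 − (-2.0989)·(4.9901 − 6.5000) / (-2.0989 − 15.2500)
   = 4.9901 − (3.169129)/(-17.348900) = 5.172770

5.1728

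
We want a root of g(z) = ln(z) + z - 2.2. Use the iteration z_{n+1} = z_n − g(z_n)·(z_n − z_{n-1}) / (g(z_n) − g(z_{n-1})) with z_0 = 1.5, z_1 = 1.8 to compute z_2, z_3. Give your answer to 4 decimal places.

1.6832, 1.6807

g(1.5) = -0.294535, g(1.8) = 0.187787
z_2 = 1.800000 − 0.187787·(1.800000 − 1.500000) / (0.187787 − (-0.294535)) = 1.800000 − (0.056336)/(0.482322) = 1.683198
g(1.683198) = 0.003894
z_3 = 1.683198 − 0.003894·(1.683198 − 1.800000) / (0.003894 − 0.187787) = 1.683198 − (-0.000455)/(-0.183893) = 1.680725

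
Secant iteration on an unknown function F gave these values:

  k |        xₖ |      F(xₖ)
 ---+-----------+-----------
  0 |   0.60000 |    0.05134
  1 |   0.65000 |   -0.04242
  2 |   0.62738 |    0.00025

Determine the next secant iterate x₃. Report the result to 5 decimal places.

x₃ = 0.62738 − 0.00025·(0.62738 − 0.65000) / (0.00025 − (-0.04242))
   = 0.62738 − (-0.0000057)/(0.0426700) = 0.6275125

0.62751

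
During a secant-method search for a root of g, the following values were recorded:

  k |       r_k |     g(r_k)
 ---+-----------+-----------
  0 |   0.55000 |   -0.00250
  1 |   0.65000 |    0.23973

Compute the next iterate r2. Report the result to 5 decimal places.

r2 = 0.65000 − 0.23973·(0.65000 − 0.55000) / (0.23973 − (-0.00250))
   = 0.65000 − (0.0239730)/(0.2422300) = 0.5510321

0.55103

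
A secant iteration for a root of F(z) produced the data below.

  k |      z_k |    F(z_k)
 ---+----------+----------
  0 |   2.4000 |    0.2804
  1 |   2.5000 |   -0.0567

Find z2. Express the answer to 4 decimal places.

z2 = 2.5000 − (-0.0567)·(2.5000 − 2.4000) / (-0.0567 − 0.2804)
   = 2.5000 − (-0.005670)/(-0.337100) = 2.483180

2.4832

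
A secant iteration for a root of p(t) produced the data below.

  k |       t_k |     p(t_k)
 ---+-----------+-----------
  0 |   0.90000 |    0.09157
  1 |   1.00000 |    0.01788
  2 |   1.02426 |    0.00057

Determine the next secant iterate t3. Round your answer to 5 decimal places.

1.02506

t3 = 1.02426 − 0.00057·(1.02426 − 1.00000) / (0.00057 − 0.01788)
   = 1.02426 − (0.0000138)/(-0.0173100) = 1.0250589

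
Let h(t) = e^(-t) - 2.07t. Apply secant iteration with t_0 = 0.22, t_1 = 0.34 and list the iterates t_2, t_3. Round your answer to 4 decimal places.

h(0.22) = 0.347119, h(0.34) = 0.007970
t_2 = 0.340000 − 0.007970·(0.340000 − 0.220000) / (0.007970 − 0.347119) = 0.340000 − (0.000956)/(-0.339148) = 0.342820
h(0.342820) = 0.000128
t_3 = 0.342820 − 0.000128·(0.342820 − 0.340000) / (0.000128 − 0.007970) = 0.342820 − (0.000000)/(-0.007842) = 0.342866

0.3428, 0.3429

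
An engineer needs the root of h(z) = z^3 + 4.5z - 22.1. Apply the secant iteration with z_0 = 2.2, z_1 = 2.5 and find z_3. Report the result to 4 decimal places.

2.2790

h(2.2) = -1.552000, h(2.5) = 4.775000
z_2 = 2.500000 − 4.775000·(2.500000 − 2.200000) / (4.775000 − (-1.552000)) = 2.500000 − (1.432500)/(6.327000) = 2.273589
h(2.273589) = -0.116190
z_3 = 2.273589 − (-0.116190)·(2.273589 − 2.500000) / (-0.116190 − 4.775000) = 2.273589 − (0.026307)/(-4.891190) = 2.278968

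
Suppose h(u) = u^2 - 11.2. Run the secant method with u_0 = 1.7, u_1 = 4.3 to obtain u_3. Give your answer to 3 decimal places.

h(1.7) = -8.31000, h(4.3) = 7.29000
u_2 = 4.30000 − 7.29000·(4.30000 − 1.70000) / (7.29000 − (-8.31000)) = 4.30000 − (18.95400)/(15.60000) = 3.08500
h(3.08500) = -1.68277
u_3 = 3.08500 − (-1.68277)·(3.08500 − 4.30000) / (-1.68277 − 7.29000) = 3.08500 − (2.04457)/(-8.97277) = 3.31286

3.313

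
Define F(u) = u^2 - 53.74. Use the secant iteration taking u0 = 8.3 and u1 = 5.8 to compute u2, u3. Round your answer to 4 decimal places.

F(8.3) = 15.150000, F(5.8) = -20.100000
u2 = 5.800000 − (-20.100000)·(5.800000 − 8.300000) / (-20.100000 − 15.150000) = 5.800000 − (50.250000)/(-35.250000) = 7.225532
F(7.225532) = -1.531689
u3 = 7.225532 − (-1.531689)·(7.225532 − 5.800000) / (-1.531689 − (-20.100000)) = 7.225532 − (-2.183471)/(18.568311) = 7.343123

7.2255, 7.3431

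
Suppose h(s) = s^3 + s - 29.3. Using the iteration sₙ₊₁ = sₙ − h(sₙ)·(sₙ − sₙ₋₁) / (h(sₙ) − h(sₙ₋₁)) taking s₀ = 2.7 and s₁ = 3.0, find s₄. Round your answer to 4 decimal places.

2.9748

h(2.7) = -6.917000, h(3.0) = 0.700000
s₂ = 3.000000 − 0.700000·(3.000000 − 2.700000) / (0.700000 − (-6.917000)) = 3.000000 − (0.210000)/(7.617000) = 2.972430
h(2.972430) = -0.065138
s₃ = 2.972430 − (-0.065138)·(2.972430 − 3.000000) / (-0.065138 − 0.700000) = 2.972430 − (0.001796)/(-0.765138) = 2.974777
h(2.974777) = -0.000530
s₄ = 2.974777 − (-0.000530)·(2.974777 − 2.972430) / (-0.000530 − (-0.065138)) = 2.974777 − (-0.000001)/(0.064608) = 2.974796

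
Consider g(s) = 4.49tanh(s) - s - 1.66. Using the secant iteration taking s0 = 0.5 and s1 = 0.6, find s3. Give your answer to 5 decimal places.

0.53431

g(0.5) = -0.0850940, g(0.6) = 0.1513526
s2 = 0.6000000 − 0.1513526·(0.6000000 − 0.5000000) / (0.1513526 − (-0.0850940)) = 0.6000000 − (0.0151353)/(0.2364465) = 0.5359887
g(0.5359887) = 0.0038668
s3 = 0.5359887 − 0.0038668·(0.5359887 − 0.6000000) / (0.0038668 − 0.1513526) = 0.5359887 − (-0.0002475)/(-0.1474858) = 0.5343104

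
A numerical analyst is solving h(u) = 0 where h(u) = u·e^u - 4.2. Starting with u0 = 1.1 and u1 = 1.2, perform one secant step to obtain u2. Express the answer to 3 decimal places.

1.232

h(1.1) = -0.89542, h(1.2) = -0.21586
u2 = 1.20000 − (-0.21586)·(1.20000 − 1.10000) / (-0.21586 − (-0.89542)) = 1.20000 − (-0.02159)/(0.67956) = 1.23176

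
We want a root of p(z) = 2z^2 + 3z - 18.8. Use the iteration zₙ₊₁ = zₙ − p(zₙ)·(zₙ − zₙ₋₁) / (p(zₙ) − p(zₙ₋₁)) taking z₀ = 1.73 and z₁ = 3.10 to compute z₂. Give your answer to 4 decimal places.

2.3322

p(1.73) = -7.624200, p(3.10) = 9.720000
z₂ = 3.100000 − 9.720000·(3.100000 − 1.730000) / (9.720000 − (-7.624200)) = 3.100000 − (13.316400)/(17.344200) = 2.332227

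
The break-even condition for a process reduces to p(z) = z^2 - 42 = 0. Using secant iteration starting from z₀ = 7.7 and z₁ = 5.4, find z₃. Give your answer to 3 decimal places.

6.490

p(7.7) = 17.29000, p(5.4) = -12.84000
z₂ = 5.40000 − (-12.84000)·(5.40000 − 7.70000) / (-12.84000 − 17.29000) = 5.40000 − (29.53200)/(-30.13000) = 6.38015
p(6.38015) = -1.29365
z₃ = 6.38015 − (-1.29365)·(6.38015 − 5.40000) / (-1.29365 − (-12.84000)) = 6.38015 − (-1.26798)/(11.54635) = 6.48997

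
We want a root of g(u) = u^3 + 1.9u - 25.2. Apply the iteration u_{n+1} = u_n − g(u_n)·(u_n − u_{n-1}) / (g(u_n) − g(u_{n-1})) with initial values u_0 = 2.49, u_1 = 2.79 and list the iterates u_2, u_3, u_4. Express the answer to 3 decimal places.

g(2.49) = -5.03075, g(2.79) = 1.81864
u_2 = 2.79000 − 1.81864·(2.79000 − 2.49000) / (1.81864 − (-5.03075)) = 2.79000 − (0.54559)/(6.84939) = 2.71034
g(2.71034) = -0.14024
u_3 = 2.71034 − (-0.14024)·(2.71034 − 2.79000) / (-0.14024 − 1.81864) = 2.71034 − (0.01117)/(-1.95888) = 2.71605
g(2.71605) = -0.00347
u_4 = 2.71605 − (-0.00347)·(2.71605 − 2.71034) / (-0.00347 − (-0.14024)) = 2.71605 − (-0.00002)/(0.13678) = 2.71619

2.710, 2.716, 2.716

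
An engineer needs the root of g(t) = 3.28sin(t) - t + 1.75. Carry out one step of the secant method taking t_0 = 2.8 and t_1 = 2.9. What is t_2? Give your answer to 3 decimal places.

2.812

g(2.8) = 0.04876, g(2.9) = -0.36526
t_2 = 2.90000 − (-0.36526)·(2.90000 − 2.80000) / (-0.36526 − 0.04876) = 2.90000 − (-0.03653)/(-0.41402) = 2.81178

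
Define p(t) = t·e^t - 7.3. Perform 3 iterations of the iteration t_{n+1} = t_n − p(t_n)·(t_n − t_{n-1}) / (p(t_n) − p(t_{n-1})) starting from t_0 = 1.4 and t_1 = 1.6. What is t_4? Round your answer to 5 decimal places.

1.54977

p(1.4) = -1.6227200, p(1.6) = 0.6248519
t_2 = 1.6000000 − 0.6248519·(1.6000000 − 1.4000000) / (0.6248519 − (-1.6227200)) = 1.6000000 − (0.1249704)/(2.2475719) = 1.5443976
p(1.5443976) = -0.0642679
t_3 = 1.5443976 − (-0.0642679)·(1.5443976 − 1.6000000) / (-0.0642679 − 0.6248519) = 1.5443976 − (0.0035734)/(-0.6891198) = 1.5495831
p(1.5495831) = -0.0022281
t_4 = 1.5495831 − (-0.0022281)·(1.5495831 − 1.5443976) / (-0.0022281 − (-0.0642679)) = 1.5495831 − (-0.0000116)/(0.0620398) = 1.5497694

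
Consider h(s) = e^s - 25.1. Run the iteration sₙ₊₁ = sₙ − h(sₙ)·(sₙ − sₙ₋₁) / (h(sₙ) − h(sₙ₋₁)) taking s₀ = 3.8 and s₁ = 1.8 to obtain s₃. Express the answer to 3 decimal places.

h(3.8) = 19.60118, h(1.8) = -19.05035
s₂ = 1.80000 − (-19.05035)·(1.80000 − 3.80000) / (-19.05035 − 19.60118) = 1.80000 − (38.10071)/(-38.65154) = 2.78575
h(2.78575) = -8.88805
s₃ = 2.78575 − (-8.88805)·(2.78575 − 1.80000) / (-8.88805 − (-19.05035)) = 2.78575 − (-8.76138)/(10.16230) = 3.64789

3.648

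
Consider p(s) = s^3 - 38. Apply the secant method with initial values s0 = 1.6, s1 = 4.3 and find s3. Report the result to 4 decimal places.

3.2221

p(1.6) = -33.904000, p(4.3) = 41.507000
s2 = 4.300000 − 41.507000·(4.300000 − 1.600000) / (41.507000 − (-33.904000)) = 4.300000 − (112.068900)/(75.411000) = 2.813892
p(2.813892) = -15.719639
s3 = 2.813892 − (-15.719639)·(2.813892 − 4.300000) / (-15.719639 − 41.507000) = 2.813892 − (23.361084)/(-57.226639) = 3.222112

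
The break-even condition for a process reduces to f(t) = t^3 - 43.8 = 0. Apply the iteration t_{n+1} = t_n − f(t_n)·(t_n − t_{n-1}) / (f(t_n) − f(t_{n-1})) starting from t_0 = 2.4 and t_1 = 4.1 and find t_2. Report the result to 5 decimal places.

f(2.4) = -29.9760000, f(4.1) = 25.1210000
t_2 = 4.1000000 − 25.1210000·(4.1000000 − 2.4000000) / (25.1210000 − (-29.9760000)) = 4.1000000 − (42.7057000)/(55.0970000) = 3.3248997

3.32490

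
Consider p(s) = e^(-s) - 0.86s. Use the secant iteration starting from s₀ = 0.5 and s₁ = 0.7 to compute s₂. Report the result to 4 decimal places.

p(0.5) = 0.176531, p(0.7) = -0.105415
s₂ = 0.700000 − (-0.105415)·(0.700000 − 0.500000) / (-0.105415 − 0.176531) = 0.700000 − (-0.021083)/(-0.281945) = 0.625223

0.6252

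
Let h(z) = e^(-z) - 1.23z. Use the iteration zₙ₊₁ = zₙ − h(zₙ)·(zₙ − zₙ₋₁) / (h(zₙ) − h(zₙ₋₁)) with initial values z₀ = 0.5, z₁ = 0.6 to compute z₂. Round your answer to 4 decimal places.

h(0.5) = -0.008469, h(0.6) = -0.189188
z₂ = 0.600000 − (-0.189188)·(0.600000 − 0.500000) / (-0.189188 − (-0.008469)) = 0.600000 − (-0.018919)/(-0.180719) = 0.495314

0.4953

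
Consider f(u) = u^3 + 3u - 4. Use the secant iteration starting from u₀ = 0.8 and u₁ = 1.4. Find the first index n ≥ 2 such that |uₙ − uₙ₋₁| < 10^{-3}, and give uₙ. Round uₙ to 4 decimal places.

f(0.8) = -1.088000, f(1.4) = 2.944000
u₂ = 1.400000 − 2.944000·(0.600000)/(4.032000) = 0.961905;  |Δ| = 0.438095
f(0.961905) = -0.224273
u₃ = 0.961905 − (-0.224273)·(-0.438095)/(-3.168273) = 0.992916;  |Δ| = 0.031012
f(0.992916) = -0.042352
u₄ = 0.992916 − (-0.042352)·(0.031012)/(0.181921) = 1.000136;  |Δ| = 0.007220
f(1.000136) = 0.000816
u₅ = 1.000136 − 0.000816·(0.007220)/(0.043168) = 1.000000;  |Δ| = 0.000136
|u₅ − u₄| = 0.000136 < 10^{-3}

n = 5, uₙ = 1.0000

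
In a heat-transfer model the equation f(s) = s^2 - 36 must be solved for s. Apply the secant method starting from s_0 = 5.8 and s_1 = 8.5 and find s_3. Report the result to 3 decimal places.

f(5.8) = -2.36000, f(8.5) = 36.25000
s_2 = 8.50000 − 36.25000·(8.50000 − 5.80000) / (36.25000 − (-2.36000)) = 8.50000 − (97.87500)/(38.61000) = 5.96503
f(5.96503) = -0.41836
s_3 = 5.96503 − (-0.41836)·(5.96503 − 8.50000) / (-0.41836 − 36.25000) = 5.96503 − (1.06052)/(-36.66836) = 5.99396

5.994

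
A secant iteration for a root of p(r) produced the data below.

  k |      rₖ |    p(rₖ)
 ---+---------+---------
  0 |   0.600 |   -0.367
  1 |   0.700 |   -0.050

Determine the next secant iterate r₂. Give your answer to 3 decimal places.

r₂ = 0.700 − (-0.050)·(0.700 − 0.600) / (-0.050 − (-0.367))
   = 0.700 − (-0.00500)/(0.31700) = 0.71577

0.716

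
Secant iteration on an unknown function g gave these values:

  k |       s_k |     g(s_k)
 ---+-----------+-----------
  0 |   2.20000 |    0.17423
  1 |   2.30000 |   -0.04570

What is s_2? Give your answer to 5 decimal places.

s_2 = 2.30000 − (-0.04570)·(2.30000 − 2.20000) / (-0.04570 − 0.17423)
   = 2.30000 − (-0.0045700)/(-0.2199300) = 2.2792207

2.27922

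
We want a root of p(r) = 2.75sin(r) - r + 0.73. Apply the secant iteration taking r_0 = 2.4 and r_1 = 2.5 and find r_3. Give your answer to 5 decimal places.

2.46082

p(2.4) = 0.1875237, p(2.5) = -0.1242016
r_2 = 2.5000000 − (-0.1242016)·(2.5000000 − 2.4000000) / (-0.1242016 − 0.1875237) = 2.5000000 − (-0.0124202)/(-0.3117254) = 2.4601567
p(2.4601567) = 0.0020928
r_3 = 2.4601567 − 0.0020928·(2.4601567 − 2.5000000) / (0.0020928 − (-0.1242016)) = 2.4601567 − (-0.0000834)/(0.1262944) = 2.4608170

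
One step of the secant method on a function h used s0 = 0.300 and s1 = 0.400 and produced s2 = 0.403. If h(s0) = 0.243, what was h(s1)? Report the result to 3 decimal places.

0.007

The secant line through (0.300, 0.243) and (0.400, h(s1)) crosses zero at s2 = 0.403.
So (0.300, 0.243), (0.400, h(s1)), (0.403, 0) are collinear:
h(s1) = 0.243 · (0.400 − 0.403) / (0.300 − 0.403) = 0.243 · (-0.00300)/(-0.10300) = 0.00708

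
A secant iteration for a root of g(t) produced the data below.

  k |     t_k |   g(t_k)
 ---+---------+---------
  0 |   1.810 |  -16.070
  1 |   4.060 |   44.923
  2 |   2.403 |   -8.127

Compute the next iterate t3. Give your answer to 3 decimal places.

t3 = 2.403 − (-8.127)·(2.403 − 4.060) / (-8.127 − 44.923)
   = 2.403 − (13.46644)/(-53.05000) = 2.65684

2.657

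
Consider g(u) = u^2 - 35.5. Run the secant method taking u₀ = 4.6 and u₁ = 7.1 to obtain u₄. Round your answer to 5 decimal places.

5.95832

g(4.6) = -14.3400000, g(7.1) = 14.9100000
u₂ = 7.1000000 − 14.9100000·(7.1000000 − 4.6000000) / (14.9100000 − (-14.3400000)) = 7.1000000 − (37.2750000)/(29.2500000) = 5.8256410
g(5.8256410) = -1.5619066
u₃ = 5.8256410 − (-1.5619066)·(5.8256410 − 7.1000000) / (-1.5619066 − 14.9100000) = 5.8256410 − (1.9904297)/(-16.4719066) = 5.9464789
g(5.9464789) = -0.1393890
u₄ = 5.9464789 − (-0.1393890)·(5.9464789 − 5.8256410) / (-0.1393890 − (-1.5619066)) = 5.9464789 − (-0.0168435)/(1.4225176) = 5.9583195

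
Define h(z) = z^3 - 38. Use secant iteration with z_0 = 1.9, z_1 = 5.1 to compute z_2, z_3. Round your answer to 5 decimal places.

h(1.9) = -31.1410000, h(5.1) = 94.6510000
z_2 = 5.1000000 − 94.6510000·(5.1000000 − 1.9000000) / (94.6510000 − (-31.1410000)) = 5.1000000 − (302.8832000)/(125.7920000) = 2.6921903
h(2.6921903) = -18.4873050
z_3 = 2.6921903 − (-18.4873050)·(2.6921903 − 5.1000000) / (-18.4873050 − 94.6510000) = 2.6921903 − (44.5139126)/(-113.1383050) = 3.0856372

2.69219, 3.08564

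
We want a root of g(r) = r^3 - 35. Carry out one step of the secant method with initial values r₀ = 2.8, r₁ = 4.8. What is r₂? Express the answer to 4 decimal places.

g(2.8) = -13.048000, g(4.8) = 75.592000
r₂ = 4.800000 − 75.592000·(4.800000 − 2.800000) / (75.592000 − (-13.048000)) = 4.800000 − (151.184000)/(88.640000) = 3.094404

3.0944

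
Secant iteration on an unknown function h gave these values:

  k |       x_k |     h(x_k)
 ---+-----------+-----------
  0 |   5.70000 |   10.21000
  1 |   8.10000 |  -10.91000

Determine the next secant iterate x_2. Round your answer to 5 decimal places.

6.86023

x_2 = 8.10000 − (-10.91000)·(8.10000 − 5.70000) / (-10.91000 − 10.21000)
   = 8.10000 − (-26.1840000)/(-21.1200000) = 6.8602273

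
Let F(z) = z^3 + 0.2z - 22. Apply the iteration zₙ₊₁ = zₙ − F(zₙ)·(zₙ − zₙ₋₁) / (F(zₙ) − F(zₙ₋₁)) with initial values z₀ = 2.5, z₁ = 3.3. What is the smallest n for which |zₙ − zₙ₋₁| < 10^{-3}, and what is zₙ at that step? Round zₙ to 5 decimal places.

F(2.5) = -5.8750000, F(3.3) = 14.5970000
z₂ = 3.3000000 − 14.5970000·(0.8000000)/(20.4720000) = 2.7295819;  |Δ| = 0.5704181
F(2.7295819) = -1.1170141
z₃ = 2.7295819 − (-1.1170141)·(-0.5704181)/(-15.7140141) = 2.7701294;  |Δ| = 0.0405476
F(2.7701294) = -0.1890615
z₄ = 2.7701294 − (-0.1890615)·(0.0405476)/(0.9279526) = 2.7783906;  |Δ| = 0.0082612
F(2.7783906) = 0.0033379
z₅ = 2.7783906 − 0.0033379·(0.0082612)/(0.1923994) = 2.7782473;  |Δ| = 0.0001433
|z₅ − z₄| = 0.0001433 < 10^{-3}

n = 5, zₙ = 2.77825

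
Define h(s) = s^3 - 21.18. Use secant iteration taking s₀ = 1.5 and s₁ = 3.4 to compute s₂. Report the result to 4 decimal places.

2.4416

h(1.5) = -17.805000, h(3.4) = 18.124000
s₂ = 3.400000 − 18.124000·(3.400000 − 1.500000) / (18.124000 − (-17.805000)) = 3.400000 − (34.435600)/(35.929000) = 2.441565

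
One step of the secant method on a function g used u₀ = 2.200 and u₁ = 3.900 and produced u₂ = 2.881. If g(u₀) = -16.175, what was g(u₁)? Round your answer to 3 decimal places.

24.203

The secant line through (2.200, -16.175) and (3.900, g(u₁)) crosses zero at u₂ = 2.881.
So (2.200, -16.175), (3.900, g(u₁)), (2.881, 0) are collinear:
g(u₁) = -16.175 · (3.900 − 2.881) / (2.200 − 2.881) = -16.175 · (1.01900)/(-0.68100) = 24.20312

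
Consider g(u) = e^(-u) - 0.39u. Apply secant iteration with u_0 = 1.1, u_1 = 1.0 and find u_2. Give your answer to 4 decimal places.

g(1.1) = -0.096129, g(1.0) = -0.022121
u_2 = 1.000000 − (-0.022121)·(1.000000 − 1.100000) / (-0.022121 − (-0.096129)) = 1.000000 − (0.002212)/(0.074008) = 0.970111

0.9701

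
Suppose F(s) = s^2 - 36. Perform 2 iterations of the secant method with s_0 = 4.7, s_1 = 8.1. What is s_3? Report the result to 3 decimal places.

5.968

F(4.7) = -13.91000, F(8.1) = 29.61000
s_2 = 8.10000 − 29.61000·(8.10000 − 4.70000) / (29.61000 − (-13.91000)) = 8.10000 − (100.67400)/(43.52000) = 5.78672
F(5.78672) = -2.51389
s_3 = 5.78672 − (-2.51389)·(5.78672 − 8.10000) / (-2.51389 − 29.61000) = 5.78672 − (5.81533)/(-32.12389) = 5.96775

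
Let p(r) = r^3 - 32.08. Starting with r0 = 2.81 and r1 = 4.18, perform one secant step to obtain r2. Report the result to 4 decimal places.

p(2.81) = -9.891959, p(4.18) = 40.954632
r2 = 4.180000 − 40.954632·(4.180000 − 2.810000) / (40.954632 − (-9.891959)) = 4.180000 − (56.107846)/(50.846591) = 3.076527

3.0765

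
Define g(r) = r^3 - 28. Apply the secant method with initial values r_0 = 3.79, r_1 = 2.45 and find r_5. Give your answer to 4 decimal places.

g(3.79) = 26.439939, g(2.45) = -13.293875
r_2 = 2.450000 − (-13.293875)·(2.450000 − 3.790000) / (-13.293875 − 26.439939) = 2.450000 − (17.813792)/(-39.733814) = 2.898328
g(2.898328) = -3.653153
r_3 = 2.898328 − (-3.653153)·(2.898328 − 2.450000) / (-3.653153 − (-13.293875)) = 2.898328 − (-1.637812)/(9.640722) = 3.068213
g(3.068213) = 0.883947
r_4 = 3.068213 − 0.883947·(3.068213 − 2.898328) / (0.883947 − (-3.653153)) = 3.068213 − (0.150169)/(4.537100) = 3.035115
g(3.035115) = -0.040754
r_5 = 3.035115 − (-0.040754)·(3.035115 − 3.068213) / (-0.040754 − 0.883947) = 3.035115 − (0.001349)/(-0.924701) = 3.036574

3.0366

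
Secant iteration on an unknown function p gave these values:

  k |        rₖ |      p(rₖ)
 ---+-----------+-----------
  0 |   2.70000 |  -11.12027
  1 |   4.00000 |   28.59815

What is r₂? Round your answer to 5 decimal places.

r₂ = 4.00000 − 28.59815·(4.00000 − 2.70000) / (28.59815 − (-11.12027))
   = 4.00000 − (37.1775950)/(39.7184200) = 3.0639709

3.06397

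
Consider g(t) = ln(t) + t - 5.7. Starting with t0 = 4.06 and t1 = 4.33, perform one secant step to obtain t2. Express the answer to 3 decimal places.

4.253

g(4.06) = -0.23882, g(4.33) = 0.09557
t2 = 4.33000 − 0.09557·(4.33000 − 4.06000) / (0.09557 − (-0.23882)) = 4.33000 − (0.02580)/(0.33438) = 4.25283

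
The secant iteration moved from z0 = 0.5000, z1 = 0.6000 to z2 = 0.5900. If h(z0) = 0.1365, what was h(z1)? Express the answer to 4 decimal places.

The secant line through (0.5000, 0.1365) and (0.6000, h(z1)) crosses zero at z2 = 0.5900.
So (0.5000, 0.1365), (0.6000, h(z1)), (0.5900, 0) are collinear:
h(z1) = 0.1365 · (0.6000 − 0.5900) / (0.5000 − 0.5900) = 0.1365 · (0.010000)/(-0.090000) = -0.015167

-0.0152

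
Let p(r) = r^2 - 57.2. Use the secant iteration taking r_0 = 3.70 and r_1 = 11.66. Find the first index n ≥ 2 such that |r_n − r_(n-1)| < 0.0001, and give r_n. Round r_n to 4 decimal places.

n = 7, r_n = 7.5631

p(3.70) = -43.510000, p(11.66) = 78.755600
r_2 = 11.660000 − 78.755600·(7.960000)/(122.265600) = 6.532682;  |Δ| = 5.127318
p(6.532682) = -14.524062
r_3 = 6.532682 − (-14.524062)·(-5.127318)/(-93.279662) = 7.331029;  |Δ| = 0.798346
p(7.331029) = -3.456019
r_4 = 7.331029 − (-3.456019)·(0.798346)/(11.068043) = 7.580314;  |Δ| = 0.249285
p(7.580314) = 0.261159
r_5 = 7.580314 − 0.261159·(0.249285)/(3.717178) = 7.562800;  |Δ| = 0.017514
p(7.562800) = -0.004059
r_6 = 7.562800 − (-0.004059)·(-0.017514)/(-0.265218) = 7.563068;  |Δ| = 0.000268
p(7.563068) = -0.000005
r_7 = 7.563068 − (-0.000005)·(0.000268)/(0.004055) = 7.563068;  |Δ| = 0.000000
|r_7 − r_6| = 0.000000 < 0.0001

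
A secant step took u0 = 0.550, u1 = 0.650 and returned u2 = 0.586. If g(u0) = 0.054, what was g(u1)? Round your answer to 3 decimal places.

The secant line through (0.550, 0.054) and (0.650, g(u1)) crosses zero at u2 = 0.586.
So (0.550, 0.054), (0.650, g(u1)), (0.586, 0) are collinear:
g(u1) = 0.054 · (0.650 − 0.586) / (0.550 − 0.586) = 0.054 · (0.06400)/(-0.03600) = -0.09600

-0.096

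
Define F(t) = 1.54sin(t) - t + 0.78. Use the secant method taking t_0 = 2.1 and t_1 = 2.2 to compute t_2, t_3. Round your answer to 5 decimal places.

F(2.1) = 0.0093424, F(2.2) = -0.1749155
t_2 = 2.2000000 − (-0.1749155)·(2.2000000 − 2.1000000) / (-0.1749155 − 0.0093424) = 2.2000000 − (-0.0174916)/(-0.1842580) = 2.1050703
F(2.1050703) = 0.0003131
t_3 = 2.1050703 − 0.0003131·(2.1050703 − 2.2000000) / (0.0003131 − (-0.1749155)) = 2.1050703 − (-0.0000297)/(0.1752286) = 2.1052399

2.10507, 2.10524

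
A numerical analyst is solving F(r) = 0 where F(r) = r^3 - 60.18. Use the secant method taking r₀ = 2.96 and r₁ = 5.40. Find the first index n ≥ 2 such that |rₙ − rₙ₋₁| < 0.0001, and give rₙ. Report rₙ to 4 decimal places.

n = 7, rₙ = 3.9188

F(2.96) = -34.245664, F(5.40) = 97.284000
r₂ = 5.400000 − 97.284000·(2.440000)/(131.529664) = 3.595290;  |Δ| = 1.804710
F(3.595290) = -13.706903
r₃ = 3.595290 − (-13.706903)·(-1.804710)/(-110.990903) = 3.818164;  |Δ| = 0.222874
F(3.818164) = -4.517386
r₄ = 3.818164 − (-4.517386)·(0.222874)/(9.189517) = 3.927724;  |Δ| = 0.109561
F(3.927724) = 0.413065
r₅ = 3.927724 − 0.413065·(0.109561)/(4.930451) = 3.918545;  |Δ| = 0.009179
F(3.918545) = -0.010747
r₆ = 3.918545 − (-0.010747)·(-0.009179)/(-0.423812) = 3.918778;  |Δ| = 0.000233
F(3.918778) = -0.000024
r₇ = 3.918778 − (-0.000024)·(0.000233)/(0.010723) = 3.918779;  |Δ| = 0.000001
|r₇ − r₆| = 0.000001 < 0.0001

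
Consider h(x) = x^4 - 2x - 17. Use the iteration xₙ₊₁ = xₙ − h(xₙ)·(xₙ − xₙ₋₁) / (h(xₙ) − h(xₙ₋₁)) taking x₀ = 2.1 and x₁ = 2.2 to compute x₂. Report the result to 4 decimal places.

h(2.1) = -1.751900, h(2.2) = 2.025600
x₂ = 2.200000 − 2.025600·(2.200000 − 2.100000) / (2.025600 − (-1.751900)) = 2.200000 − (0.202560)/(3.777500) = 2.146377

2.1464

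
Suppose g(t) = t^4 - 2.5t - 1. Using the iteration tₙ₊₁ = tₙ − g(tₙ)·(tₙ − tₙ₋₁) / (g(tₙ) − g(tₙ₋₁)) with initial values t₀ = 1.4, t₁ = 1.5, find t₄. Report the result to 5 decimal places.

1.47054

g(1.4) = -0.6584000, g(1.5) = 0.3125000
t₂ = 1.5000000 − 0.3125000·(1.5000000 − 1.4000000) / (0.3125000 − (-0.6584000)) = 1.5000000 − (0.0312500)/(0.9709000) = 1.4678134
g(1.4678134) = -0.0277662
t₃ = 1.4678134 − (-0.0277662)·(1.4678134 − 1.5000000) / (-0.0277662 − 0.3125000) = 1.4678134 − (0.0008937)/(-0.3402662) = 1.4704398
g(1.4704398) = -0.0010196
t₄ = 1.4704398 − (-0.0010196)·(1.4704398 − 1.4678134) / (-0.0010196 − (-0.0277662)) = 1.4704398 − (-0.0000027)/(0.0267466) = 1.4705400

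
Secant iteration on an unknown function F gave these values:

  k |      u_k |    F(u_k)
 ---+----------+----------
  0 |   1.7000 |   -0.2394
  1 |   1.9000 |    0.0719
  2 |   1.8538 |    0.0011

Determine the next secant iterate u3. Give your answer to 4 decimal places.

u3 = 1.8538 − 0.0011·(1.8538 − 1.9000) / (0.0011 − 0.0719)
   = 1.8538 − (-0.000051)/(-0.070800) = 1.853082

1.8531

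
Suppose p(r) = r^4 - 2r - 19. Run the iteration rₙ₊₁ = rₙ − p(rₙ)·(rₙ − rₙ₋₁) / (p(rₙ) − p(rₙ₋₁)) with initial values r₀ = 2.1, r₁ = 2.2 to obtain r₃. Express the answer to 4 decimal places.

2.1994

p(2.1) = -3.751900, p(2.2) = 0.025600
r₂ = 2.200000 − 0.025600·(2.200000 − 2.100000) / (0.025600 − (-3.751900)) = 2.200000 − (0.002560)/(3.777500) = 2.199322
p(2.199322) = -0.001896
r₃ = 2.199322 − (-0.001896)·(2.199322 − 2.200000) / (-0.001896 − 0.025600) = 2.199322 − (0.000001)/(-0.027496) = 2.199369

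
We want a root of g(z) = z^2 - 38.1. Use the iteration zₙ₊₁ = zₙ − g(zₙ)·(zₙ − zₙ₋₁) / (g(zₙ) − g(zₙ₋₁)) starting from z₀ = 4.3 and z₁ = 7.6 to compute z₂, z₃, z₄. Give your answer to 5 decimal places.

5.94790, 6.14885, 6.17296

g(4.3) = -19.6100000, g(7.6) = 19.6600000
z₂ = 7.6000000 − 19.6600000·(7.6000000 − 4.3000000) / (19.6600000 − (-19.6100000)) = 7.6000000 − (64.8780000)/(39.2700000) = 5.9478992
g(5.9478992) = -2.7224956
z₃ = 5.9478992 − (-2.7224956)·(5.9478992 − 7.6000000) / (-2.7224956 − 19.6600000) = 5.9478992 − (4.4978372)/(-22.3824956) = 6.1488525
g(6.1488525) = -0.2916129
z₄ = 6.1488525 − (-0.2916129)·(6.1488525 − 5.9478992) / (-0.2916129 − (-2.7224956)) = 6.1488525 − (-0.0586006)/(2.4308826) = 6.1729592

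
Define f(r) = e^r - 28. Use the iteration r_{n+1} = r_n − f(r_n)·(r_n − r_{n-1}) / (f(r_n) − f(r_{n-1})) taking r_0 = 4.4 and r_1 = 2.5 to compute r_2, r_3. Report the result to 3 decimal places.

2.934, 3.537

f(4.4) = 53.45087, f(2.5) = -15.81751
r_2 = 2.50000 − (-15.81751)·(2.50000 − 4.40000) / (-15.81751 − 53.45087) = 2.50000 − (30.05326)/(-69.26837) = 2.93387
f(2.93387) = -9.19981
r_3 = 2.93387 − (-9.19981)·(2.93387 − 2.50000) / (-9.19981 − (-15.81751)) = 2.93387 − (-3.99149)/(6.61770) = 3.53702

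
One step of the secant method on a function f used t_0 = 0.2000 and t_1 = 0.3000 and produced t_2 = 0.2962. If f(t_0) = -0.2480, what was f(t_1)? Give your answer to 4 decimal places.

The secant line through (0.2000, -0.2480) and (0.3000, f(t_1)) crosses zero at t_2 = 0.2962.
So (0.2000, -0.2480), (0.3000, f(t_1)), (0.2962, 0) are collinear:
f(t_1) = -0.2480 · (0.3000 − 0.2962) / (0.2000 − 0.2962) = -0.2480 · (0.003800)/(-0.096200) = 0.009796

0.0098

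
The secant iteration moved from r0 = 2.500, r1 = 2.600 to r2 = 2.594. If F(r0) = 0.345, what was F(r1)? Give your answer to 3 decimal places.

-0.022

The secant line through (2.500, 0.345) and (2.600, F(r1)) crosses zero at r2 = 2.594.
So (2.500, 0.345), (2.600, F(r1)), (2.594, 0) are collinear:
F(r1) = 0.345 · (2.600 − 2.594) / (2.500 − 2.594) = 0.345 · (0.00600)/(-0.09400) = -0.02202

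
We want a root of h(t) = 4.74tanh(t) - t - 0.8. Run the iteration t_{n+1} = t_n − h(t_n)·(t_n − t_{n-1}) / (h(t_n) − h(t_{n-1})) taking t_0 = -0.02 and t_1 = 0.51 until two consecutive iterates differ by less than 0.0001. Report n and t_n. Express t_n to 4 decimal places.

h(-0.02) = -0.874787, h(0.51) = 0.917540
t_2 = 0.510000 − 0.917540·(0.530000)/(1.792328) = 0.238679;  |Δ| = 0.271321
h(0.238679) = 0.071654
t_3 = 0.238679 − 0.071654·(-0.271321)/(-0.845886) = 0.215695;  |Δ| = 0.022983
h(0.215695) = -0.008865
t_4 = 0.215695 − (-0.008865)·(-0.022983)/(-0.080519) = 0.218226;  |Δ| = 0.002530
h(0.218226) = 0.000051
t_5 = 0.218226 − 0.000051·(0.002530)/(0.008916) = 0.218211;  |Δ| = 0.000015
|t_5 − t_4| = 0.000015 < 0.0001

n = 5, t_n = 0.2182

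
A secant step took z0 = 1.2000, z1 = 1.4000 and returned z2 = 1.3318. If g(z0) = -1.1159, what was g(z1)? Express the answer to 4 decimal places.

0.5774

The secant line through (1.2000, -1.1159) and (1.4000, g(z1)) crosses zero at z2 = 1.3318.
So (1.2000, -1.1159), (1.4000, g(z1)), (1.3318, 0) are collinear:
g(z1) = -1.1159 · (1.4000 − 1.3318) / (1.2000 − 1.3318) = -1.1159 · (0.068200)/(-0.131800) = 0.577423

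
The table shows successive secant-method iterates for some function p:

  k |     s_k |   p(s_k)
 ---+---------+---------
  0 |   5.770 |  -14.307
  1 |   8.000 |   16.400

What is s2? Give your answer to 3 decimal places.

6.809

s2 = 8.000 − 16.400·(8.000 − 5.770) / (16.400 − (-14.307))
   = 8.000 − (36.57200)/(30.70700) = 6.80900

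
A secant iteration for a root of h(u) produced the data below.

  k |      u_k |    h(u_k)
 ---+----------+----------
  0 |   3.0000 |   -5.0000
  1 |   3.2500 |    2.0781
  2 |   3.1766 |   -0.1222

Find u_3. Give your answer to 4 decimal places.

3.1807

u_3 = 3.1766 − (-0.1222)·(3.1766 − 3.2500) / (-0.1222 − 2.0781)
   = 3.1766 − (0.008969)/(-2.200300) = 3.180676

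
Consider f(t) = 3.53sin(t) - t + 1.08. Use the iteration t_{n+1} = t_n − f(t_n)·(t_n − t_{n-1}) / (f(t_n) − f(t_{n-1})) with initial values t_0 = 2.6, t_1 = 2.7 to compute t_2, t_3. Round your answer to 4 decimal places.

f(2.6) = 0.299720, f(2.7) = -0.111349
t_2 = 2.700000 − (-0.111349)·(2.700000 − 2.600000) / (-0.111349 − 0.299720) = 2.700000 − (-0.011135)/(-0.411069) = 2.672912
f(2.672912) = 0.001622
t_3 = 2.672912 − 0.001622·(2.672912 − 2.700000) / (0.001622 − (-0.111349)) = 2.672912 − (-0.000044)/(0.112971) = 2.673301

2.6729, 2.6733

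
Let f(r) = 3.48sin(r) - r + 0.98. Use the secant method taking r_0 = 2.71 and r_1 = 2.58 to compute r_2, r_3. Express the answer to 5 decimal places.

f(2.71) = -0.2742536, f(2.58) = 0.2532215
r_2 = 2.5800000 − 0.2532215·(2.5800000 − 2.7100000) / (0.2532215 − (-0.2742536)) = 2.5800000 − (-0.0329188)/(0.5274750) = 2.6424082
f(2.6424082) = 0.0035013
r_3 = 2.6424082 − 0.0035013·(2.6424082 − 2.5800000) / (0.0035013 − 0.2532215) = 2.6424082 − (0.0002185)/(-0.2497202) = 2.6432833

2.64241, 2.64328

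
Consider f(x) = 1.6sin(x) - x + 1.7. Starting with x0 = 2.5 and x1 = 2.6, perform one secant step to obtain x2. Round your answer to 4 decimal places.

f(2.5) = 0.157555, f(2.6) = -0.075198
x2 = 2.600000 − (-0.075198)·(2.600000 − 2.500000) / (-0.075198 − 0.157555) = 2.600000 − (-0.007520)/(-0.232753) = 2.567692

2.5677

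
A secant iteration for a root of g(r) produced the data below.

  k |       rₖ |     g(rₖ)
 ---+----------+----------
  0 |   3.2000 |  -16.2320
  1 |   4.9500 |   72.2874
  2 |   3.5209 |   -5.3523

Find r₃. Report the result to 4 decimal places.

r₃ = 3.5209 − (-5.3523)·(3.5209 − 4.9500) / (-5.3523 − 72.2874)
   = 3.5209 − (7.648972)/(-77.639700) = 3.619419

3.6194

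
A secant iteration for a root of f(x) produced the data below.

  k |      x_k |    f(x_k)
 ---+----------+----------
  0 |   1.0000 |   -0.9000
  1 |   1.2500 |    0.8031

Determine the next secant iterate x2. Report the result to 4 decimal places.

x2 = 1.2500 − 0.8031·(1.2500 − 1.0000) / (0.8031 − (-0.9000))
   = 1.2500 − (0.200775)/(1.703100) = 1.132112

1.1321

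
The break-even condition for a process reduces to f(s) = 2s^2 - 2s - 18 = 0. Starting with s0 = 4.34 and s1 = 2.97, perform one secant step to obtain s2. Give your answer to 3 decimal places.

3.469

f(4.34) = 10.99120, f(2.97) = -6.29820
s2 = 2.97000 − (-6.29820)·(2.97000 − 4.34000) / (-6.29820 − 10.99120) = 2.97000 − (8.62853)/(-17.28940) = 3.46906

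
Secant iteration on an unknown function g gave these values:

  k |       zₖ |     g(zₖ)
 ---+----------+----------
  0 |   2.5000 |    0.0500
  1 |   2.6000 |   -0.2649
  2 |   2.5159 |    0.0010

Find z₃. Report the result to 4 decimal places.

2.5162

z₃ = 2.5159 − 0.0010·(2.5159 − 2.6000) / (0.0010 − (-0.2649))
   = 2.5159 − (-0.000084)/(0.265900) = 2.516216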